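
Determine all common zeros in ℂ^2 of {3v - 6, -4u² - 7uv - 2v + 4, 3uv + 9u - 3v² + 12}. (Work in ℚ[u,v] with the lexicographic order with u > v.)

{(0, 2)}

Compute a lex Gröbner basis by Buchberger's algorithm.
f_1 = 3v - 6, LT = v.
f_2 = -4u² - 7uv - 2v + 4, LT = u².
f_3 = 3uv + 9u - 3v² + 12, LT = uv.

S(f_1,f_3): lcm = uv. S = -5u + v² - 4.
  leading term u: no divisor's leading term divides it; move -5u to the remainder.
  leading term v²: subtract (⅓v)·f_1 from v² - 4 → 2v - 4
  leading term v: subtract (⅔)·f_1 from 2v - 4 → 0
  remainder -5u ≠ 0; add h_4 = -5u to the basis.

The other S-polynomials (S(f_1,f_2), S(f_2,f_3), S(f_1,h_4), S(f_2,h_4), S(f_3,h_4)) all reduce to 0 modulo the current basis, so we have a Gröbner basis.
Inter-reduce: drop elements whose leading term is divisible by another's, tail-reduce, and make monic.
Reduced Gröbner basis: {u, v - 2}.

From the last basis element, v - 2 = 0, so v takes values in {2}. Each choice, substituted upward through the basis, yields the corresponding point(s) of the solution set.
  v = 2: the earlier basis element becomes u = 0, giving u = 0 — point (0, 2).
Substituting each solution back into the original system confirms all equations vanish.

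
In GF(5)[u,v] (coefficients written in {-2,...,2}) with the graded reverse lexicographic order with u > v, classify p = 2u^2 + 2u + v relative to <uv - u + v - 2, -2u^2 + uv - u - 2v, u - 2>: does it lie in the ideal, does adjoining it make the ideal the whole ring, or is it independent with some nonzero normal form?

2u^2 + 2u + v lies in I (it reduces to 0).

First compute the reduced Gröbner basis of I by Buchberger's algorithm.
f_1 = uv - u + v - 2, LT = uv.
f_2 = -2u^2 + uv - u - 2v, LT = u^2.
f_3 = u - 2, LT = u.

S(f_1,f_2): lcm = u^2v. S = -2uv^2 - u^2 - 2uv - v^2 - 2u.
  leading term uv^2: subtract (-2v)·f_1 from -2uv^2 - u^2 - 2uv - v^2 - 2u → -u^2 + uv + v^2 - 2u + v
  leading term u^2: subtract (-2)·f_2 from -u^2 + uv + v^2 - 2u + v → -2uv + v^2 + u + 2v
  leading term uv: subtract (-2)·f_1 from -2uv + v^2 + u + 2v → v^2 - u - v + 1
  leading term v^2: no divisor's leading term divides it; move v^2 to the remainder.
  leading term u: subtract (-1)·f_3 from -u - v + 1 → -v - 1
  leading term v: no divisor's leading term divides it; move -v to the remainder.
  leading term 1: no divisor's leading term divides it; move -1 to the remainder.
  remainder v^2 - v - 1 ≠ 0; add h_4 = v^2 - v - 1 to the basis.

S(f_1,f_3): lcm = uv. S = -u - 2v - 2.
  leading term u: subtract (-1)·f_3 from -u - 2v - 2 → -2v + 1
  leading term v: no divisor's leading term divides it; move -2v to the remainder.
  leading term 1: no divisor's leading term divides it; move 1 to the remainder.
  remainder -2v + 1 ≠ 0; add h_5 = -2v + 1 to the basis.

S(f_2,f_3): lcm = u^2. S = 2uv + v.
  leading term uv: subtract (2)·f_1 from 2uv + v → 2u - v - 1
  leading term u: subtract (2)·f_3 from 2u - v - 1 → -v - 2
  leading term v: subtract (-2)·h_5 from -v - 2 → 0
  remainder 0.

S(f_1,h_4): lcm = uv^2. S = v^2 + u - 2v.
  leading term v^2: subtract (1)·h_4 from v^2 + u - 2v → u - v + 1
  leading term u: subtract (1)·f_3 from u - v + 1 → -v - 2
  leading term v: subtract (-2)·h_5 from -v - 2 → 0
  remainder 0.

S(f_2,h_4): leading monomials are coprime, so the S-polynomial reduces to 0 (Buchberger's first criterion).
S(f_3,h_4): leading monomials are coprime, so the S-polynomial reduces to 0 (Buchberger's first criterion).
S(f_1,h_5): lcm = uv. S = 2u + v - 2.
  leading term u: subtract (2)·f_3 from 2u + v - 2 → v + 2
  leading term v: subtract (2)·h_5 from v + 2 → 0
  remainder 0.

S(f_2,h_5): leading monomials are coprime, so the S-polynomial reduces to 0 (Buchberger's first criterion).
S(f_3,h_5): leading monomials are coprime, so the S-polynomial reduces to 0 (Buchberger's first criterion).
S(h_4,h_5): lcm = v^2. S = 2v - 1.
  leading term v: subtract (-1)·h_5 from 2v - 1 → 0
  remainder 0.

Every S-polynomial of the final basis reduces to 0, so we have a Gröbner basis.
Inter-reduce: drop elements whose leading term is divisible by another's, tail-reduce, and make monic.
Reduced Gröbner basis: {u - 2, v + 2}.
Label its elements g_1 = u - 2, g_2 = v + 2.

Reduce p = 2u^2 + 2u + v modulo G:
  leading term u^2: subtract (2u)·g_1 from 2u^2 + 2u + v → u + v
  leading term u: subtract (1)·g_1 from u + v → v + 2
  leading term v: subtract (1)·g_2 from v + 2 → 0
  normal form = 0.
Since the normal form is 0, p ∈ I.

The remainder on division by a Gröbner basis is unique — it is the normal form.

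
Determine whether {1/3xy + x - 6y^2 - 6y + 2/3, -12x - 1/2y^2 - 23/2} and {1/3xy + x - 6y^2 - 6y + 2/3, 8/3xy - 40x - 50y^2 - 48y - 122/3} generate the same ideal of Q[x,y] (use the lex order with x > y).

Equality of ideals is decidable: compute both reduced Gröbner bases (unique for the ordering) and check whether they agree.
Buchberger on the first generating set:
f_1 = 1/3xy + x - 6y^2 - 6y + 2/3, LT = xy.
f_2 = -12x - 1/2y^2 - 23/2, LT = x.

S(f_1,f_2): lcm = xy. S = 3x - 1/24y^3 - 18y^2 - 455/24y + 2.
  leading term x: subtract (-1/4)·f_2 from 3x - 1/24y^3 - 18y^2 - 455/24y + 2 → -1/24y^3 - 145/8y^2 - 455/24y - 7/8
  leading term y^3: no divisor's leading term divides it; move -1/24y^3 to the remainder.
  leading term y^2: no divisor's leading term divides it; move -145/8y^2 to the remainder.
  leading term y: no divisor's leading term divides it; move -455/24y to the remainder.
  leading term 1: no divisor's leading term divides it; move -7/8 to the remainder.
  remainder -1/24y^3 - 145/8y^2 - 455/24y - 7/8 ≠ 0; add g_3 = -1/24y^3 - 145/8y^2 - 455/24y - 7/8 to the basis.

The other S-polynomials (S(f_1,g_3), S(f_2,g_3)) all reduce to 0 modulo the current basis, so we have a Gröbner basis.
Inter-reduce: drop elements whose leading term is divisible by another's, tail-reduce, and make monic.
Reduced Gröbner basis: {x + 1/24y^2 + 23/24, y^3 + 435y^2 + 455y + 21}.

Buchberger on the second generating set:
h_1 = 1/3xy + x - 6y^2 - 6y + 2/3, LT = xy.
h_2 = 8/3xy - 40x - 50y^2 - 48y - 122/3, LT = xy.

S(h_1,h_2): lcm = xy. S = 18x + 3/4y^2 + 69/4.
  leading term x: no divisor's leading term divides it; move 18x to the remainder.
  leading term y^2: no divisor's leading term divides it; move 3/4y^2 to the remainder.
  leading term 1: no divisor's leading term divides it; move 69/4 to the remainder.
  remainder 18x + 3/4y^2 + 69/4 ≠ 0; add k_3 = 18x + 3/4y^2 + 69/4 to the basis.

S(h_1,k_3): lcm = xy. S = 3x - 1/24y^3 - 18y^2 - 455/24y + 2.
  leading term x: subtract (1/6)·k_3 from 3x - 1/24y^3 - 18y^2 - 455/24y + 2 → -1/24y^3 - 145/8y^2 - 455/24y - 7/8
  leading term y^3: no divisor's leading term divides it; move -1/24y^3 to the remainder.
  leading term y^2: no divisor's leading term divides it; move -145/8y^2 to the remainder.
  leading term y: no divisor's leading term divides it; move -455/24y to the remainder.
  leading term 1: no divisor's leading term divides it; move -7/8 to the remainder.
  remainder -1/24y^3 - 145/8y^2 - 455/24y - 7/8 ≠ 0; add k_4 = -1/24y^3 - 145/8y^2 - 455/24y - 7/8 to the basis.

The other S-polynomials (S(h_2,k_3), S(h_1,k_4), S(h_2,k_4), S(k_3,k_4)) all reduce to 0 modulo the current basis, so we have a Gröbner basis.
Inter-reduce: drop elements whose leading term is divisible by another's, tail-reduce, and make monic.
Reduced Gröbner basis: {x + 1/24y^2 + 23/24, y^3 + 435y^2 + 455y + 21}.

These coincide, so the ideals are equal.
The same test decides containment: I ⊆ J iff every generator of I reduces to 0 modulo a Gröbner basis of J.

Yes, the ideals are equal.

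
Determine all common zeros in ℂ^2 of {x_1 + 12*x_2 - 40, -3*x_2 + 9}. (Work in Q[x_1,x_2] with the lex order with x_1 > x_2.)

{(4, 3)}

Compute a lex Gröbner basis by Buchberger's algorithm.
f_1 = x_1 + 12*x_2 - 40, LT = x_1.
f_2 = -3*x_2 + 9, LT = x_2.

The S-polynomials (S(f_1,f_2)) all reduce to 0 modulo the current basis, so we have a Gröbner basis.
Inter-reduce: drop elements whose leading term is divisible by another's, tail-reduce, and make monic.
Reduced Gröbner basis: {x_1 - 4, x_2 - 3}.

Since the basis is lex-ordered, x_2 - 3 is univariate in x_2. Its roots are {3}. Back-substituting each root into the other basis elements fixes the other coordinates.
  x_2 = 3: the earlier basis element becomes x_1 - 4 = 0, giving x_1 = 4 — point (4, 3).
Each listed point satisfies every original equation (direct substitution).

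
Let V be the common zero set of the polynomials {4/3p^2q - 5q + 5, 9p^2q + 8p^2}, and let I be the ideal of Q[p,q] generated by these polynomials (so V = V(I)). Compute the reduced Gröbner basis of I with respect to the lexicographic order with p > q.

f_1 = 4/3p^2q - 5q + 5, LT = p^2q.
f_2 = 9p^2q + 8p^2, LT = p^2q.

S(f_1,f_2): lcm = p^2q. S = -8/9p^2 - 15/4q + 15/4.
  reduce S modulo (f_1, f_2):
  remainder -8/9p^2 - 15/4q + 15/4 ≠ 0; add g_3 = -8/9p^2 - 15/4q + 15/4 to the basis.

S(f_1,g_3): lcm = p^2q. S = -135/32q^2 + 15/32q + 15/4.
  reduce S modulo (f_1, f_2, g_3):
  remainder -135/32q^2 + 15/32q + 15/4 ≠ 0; add g_4 = -135/32q^2 + 15/32q + 15/4 to the basis.

The other S-polynomials (S(f_2,g_3), S(f_1,g_4), S(f_2,g_4), S(g_3,g_4)) all reduce to 0 modulo the current basis, so we have a Gröbner basis.
Inter-reduce: drop elements whose leading term is divisible by another's, tail-reduce, and make monic.

G = {p^2 + 135/32q - 135/32, q^2 - 1/9q - 8/9}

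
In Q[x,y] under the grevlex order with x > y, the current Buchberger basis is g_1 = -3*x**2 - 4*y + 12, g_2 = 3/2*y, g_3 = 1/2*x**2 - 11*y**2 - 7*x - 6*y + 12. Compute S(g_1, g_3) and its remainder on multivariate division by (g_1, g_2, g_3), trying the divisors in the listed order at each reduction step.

S(g_1, g_3) = 22*y**2 + 14*x + 40/3*y - 28; remainder on division = 14*x - 28.

lcm(LM(g_1), LM(g_3)) = x**2.
S = (lcm/LT(g_1))·g_1 − (lcm/LT(g_3))·g_3 = 22*y**2 + 14*x + 40/3*y - 28.
Reduce S modulo (g_1, g_2, g_3) in that order:
  leading term y**2: subtract (44/3*y)·g_2 from 22*y**2 + 14*x + 40/3*y - 28 → 14*x + 40/3*y - 28
  leading term x: no divisor's leading term divides it; move 14*x to the remainder.
  leading term y: subtract (80/9)·g_2 from 40/3*y - 28 → -28
  leading term 1: no divisor's leading term divides it; move -28 to the remainder.
The remainder 14*x - 28 is nonzero, so it would be added as the next basis element.
This is the inner loop of Buchberger's algorithm — each nonzero remainder becomes a new basis element.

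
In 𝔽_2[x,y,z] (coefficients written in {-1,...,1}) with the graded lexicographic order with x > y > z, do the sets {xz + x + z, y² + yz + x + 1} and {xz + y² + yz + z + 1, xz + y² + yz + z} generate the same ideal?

No, the ideals differ.

Equality of ideals is decidable: compute both reduced Gröbner bases (unique for the ordering) and check whether they agree.
Buchberger on the first generating set:
f_1 = xz + x + z, LT = xz.
f_2 = y² + yz + x + 1, LT = y².

The S-polynomials (S(f_1,f_2)) all reduce to 0 modulo the current basis, so we have a Gröbner basis.
Inter-reduce: drop elements whose leading term is divisible by another's, tail-reduce, and make monic.
Reduced Gröbner basis: {xz + x + z, y² + yz + x + 1}.

Buchberger on the second generating set:
h_1 = xz + y² + yz + z + 1, LT = xz.
h_2 = xz + y² + yz + z, LT = xz.

S(h_1,h_2): lcm = xz. S = 1.
  leading term 1: no divisor's leading term divides it; move 1 to the remainder.
  remainder 1 ≠ 0; add k_3 = 1 to the basis.

The other S-polynomials (S(h_1,k_3), S(h_2,k_3)) all reduce to 0 modulo the current basis, so we have a Gröbner basis.
Inter-reduce: drop elements whose leading term is divisible by another's, tail-reduce, and make monic.
Reduced Gröbner basis: {1}.

The bases are distinct; the ideals are different.
The same test decides containment: I ⊆ J iff every generator of I reduces to 0 modulo a Gröbner basis of J.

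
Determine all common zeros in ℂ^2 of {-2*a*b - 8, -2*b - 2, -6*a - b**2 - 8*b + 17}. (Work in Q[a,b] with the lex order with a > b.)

{(4, -1)}

Compute a lex Gröbner basis by Buchberger's algorithm.
f_1 = -2*a*b - 8, LT = a*b.
f_2 = -2*b - 2, LT = b.
f_3 = -6*a - b**2 - 8*b + 17, LT = a.

S(f_1,f_2): lcm = a*b. S = -a + 4.
  leading term a: subtract (1/6)·f_3 from -a + 4 → 1/6*b**2 + 4/3*b + 7/6
  leading term b**2: subtract (-1/12*b)·f_2 from 1/6*b**2 + 4/3*b + 7/6 → 7/6*b + 7/6
  leading term b: subtract (-7/12)·f_2 from 7/6*b + 7/6 → 0
  remainder 0.

S(f_1,f_3): lcm = a*b. S = -1/6*b**3 - 4/3*b**2 + 17/6*b + 4.
  leading term b**3: subtract (1/12*b**2)·f_2 from -1/6*b**3 - 4/3*b**2 + 17/6*b + 4 → -7/6*b**2 + 17/6*b + 4
  leading term b**2: subtract (7/12*b)·f_2 from -7/6*b**2 + 17/6*b + 4 → 4*b + 4
  leading term b: subtract (-2)·f_2 from 4*b + 4 → 0
  remainder 0.

S(f_2,f_3): leading monomials are coprime, so the S-polynomial reduces to 0 (Buchberger's first criterion).
Every S-polynomial of the final basis reduces to 0, so we have a Gröbner basis.
Inter-reduce: drop elements whose leading term is divisible by another's, tail-reduce, and make monic.
Reduced Gröbner basis: {a - 4, b + 1}.

The lex basis is triangular: the last element involves only b. Solving b + 1 = 0 gives b ∈ {-1}; substituting each value into the earlier elements determines the remaining variables.
  b = -1: the earlier basis element becomes a - 4 = 0, giving a = 4 — point (4, -1).
Substituting each solution back into the original system confirms all equations vanish.
This is the nonlinear analogue of row-reducing a linear system.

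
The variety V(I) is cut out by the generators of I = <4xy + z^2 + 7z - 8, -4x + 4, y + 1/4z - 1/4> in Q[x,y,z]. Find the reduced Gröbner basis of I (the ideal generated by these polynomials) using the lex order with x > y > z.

This is the nonlinear analogue of row-reducing a linear system.

f_1 = 4xy + z^2 + 7z - 8, LT = xy.
f_2 = -4x + 4, LT = x.
f_3 = y + 1/4z - 1/4, LT = y.

S(f_1,f_2): lcm = xy. S = y + 1/4z^2 + 7/4z - 2.
  leading term y: subtract (1)·f_3 from y + 1/4z^2 + 7/4z - 2 → 1/4z^2 + 3/2z - 7/4
  leading term z^2: no divisor's leading term divides it; move 1/4z^2 to the remainder.
  leading term z: no divisor's leading term divides it; move 3/2z to the remainder.
  leading term 1: no divisor's leading term divides it; move -7/4 to the remainder.
  remainder 1/4z^2 + 3/2z - 7/4 ≠ 0; add g_4 = 1/4z^2 + 3/2z - 7/4 to the basis.

The other S-polynomials (S(f_1,f_3), S(f_2,f_3), S(f_1,g_4), S(f_2,g_4), S(f_3,g_4)) all reduce to 0 modulo the current basis, so we have a Gröbner basis.
Inter-reduce: drop elements whose leading term is divisible by another's, tail-reduce, and make monic.

G = {x - 1, y + 1/4z - 1/4, z^2 + 6z - 7}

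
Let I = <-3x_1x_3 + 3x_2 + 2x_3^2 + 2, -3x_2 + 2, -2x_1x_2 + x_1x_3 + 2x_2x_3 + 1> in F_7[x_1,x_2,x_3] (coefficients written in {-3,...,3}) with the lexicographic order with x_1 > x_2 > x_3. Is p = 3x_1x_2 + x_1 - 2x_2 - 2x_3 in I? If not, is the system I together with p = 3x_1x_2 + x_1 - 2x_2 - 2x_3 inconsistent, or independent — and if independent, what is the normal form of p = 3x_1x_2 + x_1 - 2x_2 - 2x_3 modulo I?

First compute the reduced Gröbner basis of I by Buchberger's algorithm.
f_1 = -3x_1x_3 + 3x_2 + 2x_3^2 + 2, LT = x_1x_3.
f_2 = -3x_2 + 2, LT = x_2.
f_3 = -2x_1x_2 + x_1x_3 + 2x_2x_3 + 1, LT = x_1x_2.

S(f_1,f_3): lcm = x_1x_2x_3. S = -3x_1x_3^2 - x_2^2 - 2x_2x_3^2 - 3x_2 - 3x_3.
  reduce S modulo (f_1, f_2, f_3):
  remainder -2x_3^3 + x_3^2 + 3 ≠ 0; add h_4 = -2x_3^3 + x_3^2 + 3 to the basis.

S(f_2,f_3): lcm = x_1x_2. S = -3x_1x_3 - 3x_1 + x_2x_3 - 3.
  reduce S modulo (f_1, f_2, f_3, h_4):
  remainder -3x_1 - 2x_3^2 + 3x_3 ≠ 0; add h_5 = -3x_1 - 2x_3^2 + 3x_3 to the basis.

The other S-polynomials (S(f_1,f_2), S(f_1,h_4), S(f_2,h_4), S(f_3,h_4), S(f_1,h_5), S(f_2,h_5), S(f_3,h_5), S(h_4,h_5)) all reduce to 0 modulo the current basis, so we have a Gröbner basis.
Inter-reduce: drop elements whose leading term is divisible by another's, tail-reduce, and make monic.
Reduced Gröbner basis: {x_1 + 3x_3^2 - x_3, x_2 - 3, x_3^3 + 3x_3^2 + 2}.
Label its elements g_1 = x_1 + 3x_3^2 - x_3, g_2 = x_2 - 3, g_3 = x_3^3 + 3x_3^2 + 2.

Reduce p = 3x_1x_2 + x_1 - 2x_2 - 2x_3 modulo G:
  leading term x_1x_2: subtract (3x_2)·g_1 from 3x_1x_2 + x_1 - 2x_2 - 2x_3 → x_1 - 2x_2x_3^2 + 3x_2x_3 - 2x_2 - 2x_3
  leading term x_1: subtract (1)·g_1 from x_1 - 2x_2x_3^2 + 3x_2x_3 - 2x_2 - 2x_3 → -2x_2x_3^2 + 3x_2x_3 - 2x_2 - 3x_3^2 - x_3
  leading term x_2x_3^2: subtract (-2x_3^2)·g_2 from -2x_2x_3^2 + 3x_2x_3 - 2x_2 - 3x_3^2 - x_3 → 3x_2x_3 - 2x_2 - 2x_3^2 - x_3
  leading term x_2x_3: subtract (3x_3)·g_2 from 3x_2x_3 - 2x_2 - 2x_3^2 - x_3 → -2x_2 - 2x_3^2 + x_3
  leading term x_2: subtract (-2)·g_2 from -2x_2 - 2x_3^2 + x_3 → -2x_3^2 + x_3 + 1
  leading term x_3^2: no divisor's leading term divides it; move -2x_3^2 to the remainder.
  leading term x_3: no divisor's leading term divides it; move x_3 to the remainder.
  leading term 1: no divisor's leading term divides it; move 1 to the remainder.
  normal form = -2x_3^2 + x_3 + 1.
The normal form is nonzero, so p ∉ I. Since p minus its normal form lies in I, I + (p) = I + (r) where r = -2x_3^2 + x_3 + 1; decide whether this ideal is the whole ring.
Run Buchberger on G together with r (pairs among the g_i already reduce to 0 since G is a Gröbner basis):
g_1 = x_1 + 3x_3^2 - x_3, LT = x_1.
g_2 = x_2 - 3, LT = x_2.
g_3 = x_3^3 + 3x_3^2 + 2, LT = x_3^3.
r = -2x_3^2 + x_3 + 1, LT = x_3^2.

S(g_3,r): lcm = x_3^3. S = -3x_3 + 2.
  reduce S modulo (g_1, g_2, g_3, r):
  remainder -3x_3 + 2 ≠ 0; add m_5 = -3x_3 + 2 to the basis.

The other S-polynomials (S(g_1,g_2), S(g_1,g_3), S(g_1,r), S(g_2,g_3), S(g_2,r), S(g_1,m_5), S(g_2,m_5), S(g_3,m_5), S(r,m_5)) all reduce to 0 modulo the current basis, so we have a Gröbner basis.
Inter-reduce: drop elements whose leading term is divisible by another's, tail-reduce, and make monic.
Reduced Gröbner basis: {x_1 + 3, x_2 - 3, x_3 - 3}.
The reduced Gröbner basis of I + (p) is {x_1 + 3, x_2 - 3, x_3 - 3} ≠ {1}, a proper ideal, so the enlarged system stays consistent: p is independent of I, with normal form -2x_3^2 + x_3 + 1.

3x_1x_2 + x_1 - 2x_2 - 2x_3 is independent of I; its normal form modulo I is -2x_3^2 + x_3 + 1.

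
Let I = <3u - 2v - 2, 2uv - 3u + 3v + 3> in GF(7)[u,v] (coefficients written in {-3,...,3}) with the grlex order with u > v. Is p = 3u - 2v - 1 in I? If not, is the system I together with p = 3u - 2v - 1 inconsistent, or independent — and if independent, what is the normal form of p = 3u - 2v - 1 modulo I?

First compute the reduced Gröbner basis of I by Buchberger's algorithm.
f_1 = 3u - 2v - 2, LT = u.
f_2 = 2uv - 3u + 3v + 3, LT = uv.

S(f_1,f_2): lcm = uv. S = -3v^2 - 2u - v + 2.
  reduce S modulo (f_1, f_2):
  remainder -3v^2 + 3 ≠ 0; add h_3 = -3v^2 + 3 to the basis.

The other S-polynomials (S(f_1,h_3), S(f_2,h_3)) all reduce to 0 modulo the current basis, so we have a Gröbner basis.
Inter-reduce: drop elements whose leading term is divisible by another's, tail-reduce, and make monic.
Reduced Gröbner basis: {v^2 - 1, u - 3v - 3}.
Label its elements g_1 = v^2 - 1, g_2 = u - 3v - 3.

Reduce p = 3u - 2v - 1 modulo G:
  leading term u: subtract (3)·g_2 from 3u - 2v - 1 → 1
  leading term 1: no divisor's leading term divides it; move 1 to the remainder.
  normal form = 1.
The normal form is nonzero, so p ∉ I. Since p minus its normal form lies in I, I + (p) = I + (r) where r = 1; decide whether this ideal is the whole ring.
Here r = 1 is a nonzero constant, hence a unit: 1 ∈ I + (p), the Gröbner basis of I + (p) is {1}, and the enlarged system has no common solution — adjoining p is inconsistent.

Adjoining 3u - 2v - 1 makes the ideal the whole ring: the system is inconsistent.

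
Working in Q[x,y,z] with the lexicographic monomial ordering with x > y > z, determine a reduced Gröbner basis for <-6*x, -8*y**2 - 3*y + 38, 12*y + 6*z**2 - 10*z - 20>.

G = {x, y + 1/2*z**2 - 5/6*z - 5/3, z**4 - 10/3*z**3 - 167/36*z**2 + 445/36*z - 97/18}

This is the nonlinear analogue of row-reducing a linear system.

f_1 = -6*x, LT = x.
f_2 = -8*y**2 - 3*y + 38, LT = y**2.
f_3 = 12*y + 6*z**2 - 10*z - 20, LT = y.

S(f_1,f_2): leading monomials are coprime, so the S-polynomial reduces to 0 (Buchberger's first criterion).
S(f_1,f_3): leading monomials are coprime, so the S-polynomial reduces to 0 (Buchberger's first criterion).
S(f_2,f_3): lcm = y**2. S = -1/2*y*z**2 + 5/6*y*z + 49/24*y - 19/4.
  leading term y*z**2: subtract (-1/24*z**2)·f_3 from -1/2*y*z**2 + 5/6*y*z + 49/24*y - 19/4 → 5/6*y*z + 49/24*y + 1/4*z**4 - 5/12*z**3 - 5/6*z**2 - 19/4
  leading term y*z: subtract (5/72*z)·f_3 from 5/6*y*z + 49/24*y + 1/4*z**4 - 5/12*z**3 - 5/6*z**2 - 19/4 → 49/24*y + 1/4*z**4 - 5/6*z**3 - 5/36*z**2 + 25/18*z - 19/4
  leading term y: subtract (49/288)·f_3 from 49/24*y + 1/4*z**4 - 5/6*z**3 - 5/36*z**2 + 25/18*z - 19/4 → 1/4*z**4 - 5/6*z**3 - 167/144*z**2 + 445/144*z - 97/72
  leading term z**4: no divisor's leading term divides it; move 1/4*z**4 to the remainder.
  leading term z**3: no divisor's leading term divides it; move -5/6*z**3 to the remainder.
  leading term z**2: no divisor's leading term divides it; move -167/144*z**2 to the remainder.
  leading term z: no divisor's leading term divides it; move 445/144*z to the remainder.
  leading term 1: no divisor's leading term divides it; move -97/72 to the remainder.
  remainder 1/4*z**4 - 5/6*z**3 - 167/144*z**2 + 445/144*z - 97/72 ≠ 0; add g_4 = 1/4*z**4 - 5/6*z**3 - 167/144*z**2 + 445/144*z - 97/72 to the basis.

S(f_1,g_4): leading monomials are coprime, so the S-polynomial reduces to 0 (Buchberger's first criterion).
S(f_2,g_4): leading monomials are coprime, so the S-polynomial reduces to 0 (Buchberger's first criterion).
S(f_3,g_4): leading monomials are coprime, so the S-polynomial reduces to 0 (Buchberger's first criterion).
Every S-polynomial of the final basis reduces to 0, so we have a Gröbner basis.
Inter-reduce: drop elements whose leading term is divisible by another's, tail-reduce, and make monic.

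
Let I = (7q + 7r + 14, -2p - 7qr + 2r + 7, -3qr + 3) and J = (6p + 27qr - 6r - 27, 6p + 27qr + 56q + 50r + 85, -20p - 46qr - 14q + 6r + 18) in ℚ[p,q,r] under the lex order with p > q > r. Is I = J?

Yes, the ideals are equal.

Since reduced Gröbner bases are canonical representatives of ideals under a given ordering, it suffices to compute and compare them.
Buchberger on the first generating set:
f_1 = 7q + 7r + 14, LT = q.
f_2 = -2p - 7qr + 2r + 7, LT = p.
f_3 = -3qr + 3, LT = qr.

S(f_1,f_3): lcm = qr. S = r² + 2r + 1.
  leading term r²: no divisor's leading term divides it; move r² to the remainder.
  leading term r: no divisor's leading term divides it; move 2r to the remainder.
  leading term 1: no divisor's leading term divides it; move 1 to the remainder.
  remainder r² + 2r + 1 ≠ 0; add g_4 = r² + 2r + 1 to the basis.

The other S-polynomials (S(f_1,f_2), S(f_2,f_3), S(f_1,g_4), S(f_2,g_4), S(f_3,g_4)) all reduce to 0 modulo the current basis, so we have a Gröbner basis.
Inter-reduce: drop elements whose leading term is divisible by another's, tail-reduce, and make monic.
Reduced Gröbner basis: {p - r, q + r + 2, r² + 2r + 1}.

Buchberger on the second generating set:
h_1 = 6p + 27qr - 6r - 27, LT = p.
h_2 = 6p + 27qr + 56q + 50r + 85, LT = p.
h_3 = -20p - 46qr - 14q + 6r + 18, LT = p.

S(h_1,h_2): lcm = p. S = -28/3q - 28/3r - 56/3.
  leading term q: no divisor's leading term divides it; move -28/3q to the remainder.
  leading term r: no divisor's leading term divides it; move -28/3r to the remainder.
  leading term 1: no divisor's leading term divides it; move -56/3 to the remainder.
  remainder -28/3q - 28/3r - 56/3 ≠ 0; add k_4 = -28/3q - 28/3r - 56/3 to the basis.

S(h_1,h_3): lcm = p. S = 11/5qr - 7/10q - 7/10r - 18/5.
  leading term qr: subtract (-33/140r)·k_4 from 11/5qr - 7/10q - 7/10r - 18/5 → -7/10q - 11/5r² - 51/10r - 18/5
  leading term q: subtract (3/40)·k_4 from -7/10q - 11/5r² - 51/10r - 18/5 → -11/5r² - 22/5r - 11/5
  leading term r²: no divisor's leading term divides it; move -11/5r² to the remainder.
  leading term r: no divisor's leading term divides it; move -22/5r to the remainder.
  leading term 1: no divisor's leading term divides it; move -11/5 to the remainder.
  remainder -11/5r² - 22/5r - 11/5 ≠ 0; add k_5 = -11/5r² - 22/5r - 11/5 to the basis.

The other S-polynomials (S(h_2,h_3), S(h_1,k_4), S(h_2,k_4), S(h_3,k_4), S(h_1,k_5), S(h_2,k_5), S(h_3,k_5), S(k_4,k_5)) all reduce to 0 modulo the current basis, so we have a Gröbner basis.
Inter-reduce: drop elements whose leading term is divisible by another's, tail-reduce, and make monic.
Reduced Gröbner basis: {p - r, q + r + 2, r² + 2r + 1}.

These coincide, so the ideals are equal.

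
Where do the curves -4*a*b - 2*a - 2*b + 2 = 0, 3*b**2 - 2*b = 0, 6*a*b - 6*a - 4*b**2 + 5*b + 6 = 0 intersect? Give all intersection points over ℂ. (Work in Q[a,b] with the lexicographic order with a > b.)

{(1, 0)}

Compute a lex Gröbner basis by Buchberger's algorithm.
f_1 = -4*a*b - 2*a - 2*b + 2, LT = a*b.
f_2 = 3*b**2 - 2*b, LT = b**2.
f_3 = 6*a*b - 6*a - 4*b**2 + 5*b + 6, LT = a*b.

S(f_1,f_2): lcm = a*b**2. S = 7/6*a*b + 1/2*b**2 - 1/2*b.
  leading term a*b: subtract (-7/24)·f_1 from 7/6*a*b + 1/2*b**2 - 1/2*b → -7/12*a + 1/2*b**2 - 13/12*b + 7/12
  leading term a: no divisor's leading term divides it; move -7/12*a to the remainder.
  leading term b**2: subtract (1/6)·f_2 from 1/2*b**2 - 13/12*b + 7/12 → -3/4*b + 7/12
  leading term b: no divisor's leading term divides it; move -3/4*b to the remainder.
  leading term 1: no divisor's leading term divides it; move 7/12 to the remainder.
  remainder -7/12*a - 3/4*b + 7/12 ≠ 0; add h_4 = -7/12*a - 3/4*b + 7/12 to the basis.

S(f_1,f_3): lcm = a*b. S = 3/2*a + 2/3*b**2 - 1/3*b - 3/2.
  leading term a: subtract (-18/7)·h_4 from 3/2*a + 2/3*b**2 - 1/3*b - 3/2 → 2/3*b**2 - 95/42*b
  leading term b**2: subtract (2/9)·f_2 from 2/3*b**2 - 95/42*b → -229/126*b
  leading term b: no divisor's leading term divides it; move -229/126*b to the remainder.
  remainder -229/126*b ≠ 0; add h_5 = -229/126*b to the basis.

The other S-polynomials (S(f_2,f_3), S(f_1,h_4), S(f_2,h_4), S(f_3,h_4), S(f_1,h_5), S(f_2,h_5), S(f_3,h_5), S(h_4,h_5)) all reduce to 0 modulo the current basis, so we have a Gröbner basis.
Inter-reduce: drop elements whose leading term is divisible by another's, tail-reduce, and make monic.
Reduced Gröbner basis: {a - 1, b}.

Since the basis is lex-ordered, b is univariate in b. Its roots are {0}. Back-substituting each root into the other basis elements fixes the other coordinates.
  b = 0: the earlier basis element becomes a - 1 = 0, giving a = 1 — point (1, 0).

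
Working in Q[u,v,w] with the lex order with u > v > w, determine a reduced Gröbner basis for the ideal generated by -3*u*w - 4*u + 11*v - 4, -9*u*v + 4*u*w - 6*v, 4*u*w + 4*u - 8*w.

f_1 = -3*u*w - 4*u + 11*v - 4, LT = u*w.
f_2 = -9*u*v + 4*u*w - 6*v, LT = u*v.
f_3 = 4*u*w + 4*u - 8*w, LT = u*w.

S(f_1,f_2): lcm = u*v*w. S = 4/3*u*v + 4/9*u*w**2 - 11/3*v**2 - 2/3*v*w + 4/3*v.
  reduce S modulo (f_1, f_2, f_3):
  remainder -11/3*v**2 + 26/27*v*w + 4/9*v - 16/27*w ≠ 0; add g_4 = -11/3*v**2 + 26/27*v*w + 4/9*v - 16/27*w to the basis.

S(f_1,f_3): lcm = u*w. S = 1/3*u - 11/3*v + 2*w + 4/3.
  reduce S modulo (f_1, f_2, f_3, g_4):
  remainder 1/3*u - 11/3*v + 2*w + 4/3 ≠ 0; add g_5 = 1/3*u - 11/3*v + 2*w + 4/3 to the basis.

S(f_2,f_3): lcm = u*v*w. S = -u*v - 4/9*u*w**2 + 8/3*v*w.
  reduce S modulo (f_1, f_2, f_3, g_4, g_5):
  remainder 28/27*v*w - 26/27*v + 16/9*w + 16/27 ≠ 0; add g_6 = 28/27*v*w - 26/27*v + 16/9*w + 16/27 to the basis.

S(f_1,g_5): lcm = u*w. S = 4/3*u + 11*v*w - 11/3*v - 6*w**2 - 4*w + 4/3.
  reduce S modulo (f_1, f_2, f_3, g_4, g_5, g_6):
  remainder 297/14*v - 6*w**2 - 216/7*w - 72/7 ≠ 0; add g_7 = 297/14*v - 6*w**2 - 216/7*w - 72/7 to the basis.

S(g_6,g_7): lcm = v*w. S = -13/14*v + 28/99*w**3 + 16/11*w**2 + 508/231*w + 4/7.
  reduce S modulo (f_1, f_2, f_3, g_4, g_5, g_6, g_7):
  remainder 28/99*w**3 + 118/99*w**2 + 28/33*w + 4/33 ≠ 0; add g_8 = 28/99*w**3 + 118/99*w**2 + 28/33*w + 4/33 to the basis.

The other S-polynomials (S(f_1,g_4), S(f_2,g_4), S(f_3,g_4), S(f_2,g_5), S(f_3,g_5), S(g_4,g_5), S(f_1,g_6), S(f_2,g_6), S(f_3,g_6), S(g_4,g_6), S(g_5,g_6), S(f_1,g_7), S(f_2,g_7), S(f_3,g_7), S(g_4,g_7), S(g_5,g_7), S(f_1,g_8), S(f_2,g_8), S(f_3,g_8), S(g_4,g_8), S(g_5,g_8), S(g_6,g_8), S(g_7,g_8)) all reduce to 0 modulo the current basis, so we have a Gröbner basis.
Inter-reduce: drop elements whose leading term is divisible by another's, tail-reduce, and make monic.

G = {u - 28/9*w**2 - 10*w - 4/3, v - 28/99*w**2 - 16/11*w - 16/33, w**3 + 59/14*w**2 + 3*w + 3/7}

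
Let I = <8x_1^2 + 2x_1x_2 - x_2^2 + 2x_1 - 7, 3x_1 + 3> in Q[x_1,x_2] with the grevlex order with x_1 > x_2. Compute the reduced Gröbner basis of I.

G = {x_2^2 + 2x_2 + 1, x_1 + 1}

f_1 = 8x_1^2 + 2x_1x_2 - x_2^2 + 2x_1 - 7, LT = x_1^2.
f_2 = 3x_1 + 3, LT = x_1.

S(f_1,f_2): lcm = x_1^2. S = 1/4x_1x_2 - 1/8x_2^2 - 3/4x_1 - 7/8.
  leading term x_1x_2: subtract (1/12x_2)·f_2 from 1/4x_1x_2 - 1/8x_2^2 - 3/4x_1 - 7/8 → -1/8x_2^2 - 3/4x_1 - 1/4x_2 - 7/8
  leading term x_2^2: no divisor's leading term divides it; move -1/8x_2^2 to the remainder.
  leading term x_1: subtract (-1/4)·f_2 from -3/4x_1 - 1/4x_2 - 7/8 → -1/4x_2 - 1/8
  leading term x_2: no divisor's leading term divides it; move -1/4x_2 to the remainder.
  leading term 1: no divisor's leading term divides it; move -1/8 to the remainder.
  remainder -1/8x_2^2 - 1/4x_2 - 1/8 ≠ 0; add g_3 = -1/8x_2^2 - 1/4x_2 - 1/8 to the basis.

S(f_1,g_3): leading monomials are coprime, so the S-polynomial reduces to 0 (Buchberger's first criterion).
S(f_2,g_3): leading monomials are coprime, so the S-polynomial reduces to 0 (Buchberger's first criterion).
Every S-polynomial of the final basis reduces to 0, so we have a Gröbner basis.
Inter-reduce: drop elements whose leading term is divisible by another's, tail-reduce, and make monic.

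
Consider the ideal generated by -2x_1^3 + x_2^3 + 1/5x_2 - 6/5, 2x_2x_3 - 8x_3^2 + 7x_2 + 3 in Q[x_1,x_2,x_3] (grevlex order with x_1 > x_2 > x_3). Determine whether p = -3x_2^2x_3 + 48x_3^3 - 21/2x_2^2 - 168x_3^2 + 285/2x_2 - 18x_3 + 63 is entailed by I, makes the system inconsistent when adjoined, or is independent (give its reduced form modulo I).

-3x_2^2x_3 + 48x_3^3 - 21/2x_2^2 - 168x_3^2 + 285/2x_2 - 18x_3 + 63 lies in I (it reduces to 0).

First compute the reduced Gröbner basis of I by Buchberger's algorithm.
f_1 = -2x_1^3 + x_2^3 + 1/5x_2 - 6/5, LT = x_1^3.
f_2 = 2x_2x_3 - 8x_3^2 + 7x_2 + 3, LT = x_2x_3.

The S-polynomials (S(f_1,f_2)) all reduce to 0 modulo the current basis, so we have a Gröbner basis.
Inter-reduce: drop elements whose leading term is divisible by another's, tail-reduce, and make monic.
Reduced Gröbner basis: {x_1^3 - 1/2x_2^3 - 1/10x_2 + 3/5, x_2x_3 - 4x_3^2 + 7/2x_2 + 3/2}.
Label its elements g_1 = x_1^3 - 1/2x_2^3 - 1/10x_2 + 3/5, g_2 = x_2x_3 - 4x_3^2 + 7/2x_2 + 3/2.

Reduce p = -3x_2^2x_3 + 48x_3^3 - 21/2x_2^2 - 168x_3^2 + 285/2x_2 - 18x_3 + 63 modulo G:
  leading term x_2^2x_3: subtract (-3x_2)·g_2 from -3x_2^2x_3 + 48x_3^3 - 21/2x_2^2 - 168x_3^2 + 285/2x_2 - 18x_3 + 63 → -12x_2x_3^2 + 48x_3^3 - 168x_3^2 + 147x_2 - 18x_3 + 63
  leading term x_2x_3^2: subtract (-12x_3)·g_2 from -12x_2x_3^2 + 48x_3^3 - 168x_3^2 + 147x_2 - 18x_3 + 63 → 42x_2x_3 - 168x_3^2 + 147x_2 + 63
  leading term x_2x_3: subtract (42)·g_2 from 42x_2x_3 - 168x_3^2 + 147x_2 + 63 → 0
  normal form = 0.
Since the normal form is 0, p ∈ I.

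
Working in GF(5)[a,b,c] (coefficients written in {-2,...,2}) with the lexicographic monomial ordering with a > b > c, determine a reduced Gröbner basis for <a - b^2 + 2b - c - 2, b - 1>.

G = {a - c - 1, b - 1}

f_1 = a - b^2 + 2b - c - 2, LT = a.
f_2 = b - 1, LT = b.

The S-polynomials (S(f_1,f_2)) all reduce to 0 modulo the current basis, so we have a Gröbner basis.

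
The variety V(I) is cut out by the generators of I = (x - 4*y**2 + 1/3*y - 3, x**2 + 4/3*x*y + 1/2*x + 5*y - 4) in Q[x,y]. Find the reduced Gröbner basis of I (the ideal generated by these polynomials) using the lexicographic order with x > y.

G = {x - 4*y**2 + 1/3*y - 3, y**4 + 1/6*y**3 + 77/48*y**2 + 41/96*y + 13/32}

f_1 = x - 4*y**2 + 1/3*y - 3, LT = x.
f_2 = x**2 + 4/3*x*y + 1/2*x + 5*y - 4, LT = x**2.

S(f_1,f_2): lcm = x**2. S = -4*x*y**2 - x*y - 7/2*x - 5*y + 4.
  leading term x*y**2: subtract (-4*y**2)·f_1 from -4*x*y**2 - x*y - 7/2*x - 5*y + 4 → -x*y - 7/2*x - 16*y**4 + 4/3*y**3 - 12*y**2 - 5*y + 4
  leading term x*y: subtract (-y)·f_1 from -x*y - 7/2*x - 16*y**4 + 4/3*y**3 - 12*y**2 - 5*y + 4 → -7/2*x - 16*y**4 - 8/3*y**3 - 35/3*y**2 - 8*y + 4
  leading term x: subtract (-7/2)·f_1 from -7/2*x - 16*y**4 - 8/3*y**3 - 35/3*y**2 - 8*y + 4 → -16*y**4 - 8/3*y**3 - 77/3*y**2 - 41/6*y - 13/2
  leading term y**4: no divisor's leading term divides it; move -16*y**4 to the remainder.
  leading term y**3: no divisor's leading term divides it; move -8/3*y**3 to the remainder.
  leading term y**2: no divisor's leading term divides it; move -77/3*y**2 to the remainder.
  leading term y: no divisor's leading term divides it; move -41/6*y to the remainder.
  leading term 1: no divisor's leading term divides it; move -13/2 to the remainder.
  remainder -16*y**4 - 8/3*y**3 - 77/3*y**2 - 41/6*y - 13/2 ≠ 0; add g_3 = -16*y**4 - 8/3*y**3 - 77/3*y**2 - 41/6*y - 13/2 to the basis.

The other S-polynomials (S(f_1,g_3), S(f_2,g_3)) all reduce to 0 modulo the current basis, so we have a Gröbner basis.
Inter-reduce: drop elements whose leading term is divisible by another's, tail-reduce, and make monic.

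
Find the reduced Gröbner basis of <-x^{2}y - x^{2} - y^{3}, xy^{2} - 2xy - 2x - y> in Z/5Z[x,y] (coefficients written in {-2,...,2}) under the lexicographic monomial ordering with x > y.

G = {x - y^{6} - 2y^{5} - 2y^{3} - y^{2} - 2y, y^{7} + y^{6} - 2y^{4} + y^{2}}

f_1 = -x^{2}y - x^{2} - y^{3}, LT = x^{2}y.
f_2 = xy^{2} - 2xy - 2x - y, LT = xy^{2}.

S(f_1,f_2): lcm = x^{2}y^{2}. S = -2x^{2}y + 2x^{2} + xy + y^{4}.
  leading term x^{2}y: subtract (2)·f_1 from -2x^{2}y + 2x^{2} + xy + y^{4} → -x^{2} + xy + y^{4} + 2y^{3}
  leading term x^{2}: no divisor's leading term divides it; move -x^{2} to the remainder.
  leading term xy: no divisor's leading term divides it; move xy to the remainder.
  leading term y^{4}: no divisor's leading term divides it; move y^{4} to the remainder.
  leading term y^{3}: no divisor's leading term divides it; move 2y^{3} to the remainder.
  remainder -x^{2} + xy + y^{4} + 2y^{3} ≠ 0; add g_3 = -x^{2} + xy + y^{4} + 2y^{3} to the basis.

S(f_1,g_3): lcm = x^{2}y. S = x^{2} + xy^{2} + y^{5} + 2y^{4} + y^{3}.
  leading term x^{2}: subtract (-1)·g_3 from x^{2} + xy^{2} + y^{5} + 2y^{4} + y^{3} → xy^{2} + xy + y^{5} - 2y^{4} - 2y^{3}
  leading term xy^{2}: subtract (1)·f_2 from xy^{2} + xy + y^{5} - 2y^{4} - 2y^{3} → -2xy + 2x + y^{5} - 2y^{4} - 2y^{3} + y
  leading term xy: no divisor's leading term divides it; move -2xy to the remainder.
  leading term x: no divisor's leading term divides it; move 2x to the remainder.
  leading term y^{5}: no divisor's leading term divides it; move y^{5} to the remainder.
  leading term y^{4}: no divisor's leading term divides it; move -2y^{4} to the remainder.
  leading term y^{3}: no divisor's leading term divides it; move -2y^{3} to the remainder.
  leading term y: no divisor's leading term divides it; move y to the remainder.
  remainder -2xy + 2x + y^{5} - 2y^{4} - 2y^{3} + y ≠ 0; add g_4 = -2xy + 2x + y^{5} - 2y^{4} - 2y^{3} + y to the basis.

S(f_2,g_3): lcm = x^{2}y^{2}. S = -2x^{2}y - 2x^{2} + xy^{3} - xy + y^{6} + 2y^{5}.
  leading term x^{2}y: subtract (2)·f_1 from -2x^{2}y - 2x^{2} + xy^{3} - xy + y^{6} + 2y^{5} → xy^{3} - xy + y^{6} + 2y^{5} + 2y^{3}
  leading term xy^{3}: subtract (y)·f_2 from xy^{3} - xy + y^{6} + 2y^{5} + 2y^{3} → 2xy^{2} + xy + y^{6} + 2y^{5} + 2y^{3} + y^{2}
  leading term xy^{2}: subtract (2)·f_2 from 2xy^{2} + xy + y^{6} + 2y^{5} + 2y^{3} + y^{2} → -x + y^{6} + 2y^{5} + 2y^{3} + y^{2} + 2y
  leading term x: no divisor's leading term divides it; move -x to the remainder.
  leading term y^{6}: no divisor's leading term divides it; move y^{6} to the remainder.
  leading term y^{5}: no divisor's leading term divides it; move 2y^{5} to the remainder.
  leading term y^{3}: no divisor's leading term divides it; move 2y^{3} to the remainder.
  leading term y^{2}: no divisor's leading term divides it; move y^{2} to the remainder.
  leading term y: no divisor's leading term divides it; move 2y to the remainder.
  remainder -x + y^{6} + 2y^{5} + 2y^{3} + y^{2} + 2y ≠ 0; add g_5 = -x + y^{6} + 2y^{5} + 2y^{3} + y^{2} + 2y to the basis.

S(f_2,g_5): lcm = xy^{2}. S = -2xy - 2x + y^{8} + 2y^{7} + 2y^{5} + y^{4} + 2y^{3} - y.
  leading term xy: subtract (1)·g_4 from -2xy - 2x + y^{8} + 2y^{7} + 2y^{5} + y^{4} + 2y^{3} - y → x + y^{8} + 2y^{7} + y^{5} - 2y^{4} - y^{3} - 2y
  leading term x: subtract (-1)·g_5 from x + y^{8} + 2y^{7} + y^{5} - 2y^{4} - y^{3} - 2y → y^{8} + 2y^{7} + y^{6} - 2y^{5} - 2y^{4} + y^{3} + y^{2}
  leading term y^{8}: no divisor's leading term divides it; move y^{8} to the remainder.
  leading term y^{7}: no divisor's leading term divides it; move 2y^{7} to the remainder.
  leading term y^{6}: no divisor's leading term divides it; move y^{6} to the remainder.
  leading term y^{5}: no divisor's leading term divides it; move -2y^{5} to the remainder.
  leading term y^{4}: no divisor's leading term divides it; move -2y^{4} to the remainder.
  leading term y^{3}: no divisor's leading term divides it; move y^{3} to the remainder.
  leading term y^{2}: no divisor's leading term divides it; move y^{2} to the remainder.
  remainder y^{8} + 2y^{7} + y^{6} - 2y^{5} - 2y^{4} + y^{3} + y^{2} ≠ 0; add g_6 = y^{8} + 2y^{7} + y^{6} - 2y^{5} - 2y^{4} + y^{3} + y^{2} to the basis.

S(g_4,g_5): lcm = xy. S = -x + y^{7} + 2y^{6} + 2y^{5} - 2y^{4} + 2y^{3} + 2y^{2} + 2y.
  leading term x: subtract (1)·g_5 from -x + y^{7} + 2y^{6} + 2y^{5} - 2y^{4} + 2y^{3} + 2y^{2} + 2y → y^{7} + y^{6} - 2y^{4} + y^{2}
  leading term y^{7}: no divisor's leading term divides it; move y^{7} to the remainder.
  leading term y^{6}: no divisor's leading term divides it; move y^{6} to the remainder.
  leading term y^{4}: no divisor's leading term divides it; move -2y^{4} to the remainder.
  leading term y^{2}: no divisor's leading term divides it; move y^{2} to the remainder.
  remainder y^{7} + y^{6} - 2y^{4} + y^{2} ≠ 0; add g_7 = y^{7} + y^{6} - 2y^{4} + y^{2} to the basis.

The other S-polynomials (S(f_1,g_4), S(f_2,g_4), S(g_3,g_4), S(f_1,g_5), S(g_3,g_5), S(f_1,g_6), S(f_2,g_6), S(g_3,g_6), S(g_4,g_6), S(g_5,g_6), S(f_1,g_7), S(f_2,g_7), S(g_3,g_7), S(g_4,g_7), S(g_5,g_7), S(g_6,g_7)) all reduce to 0 modulo the current basis, so we have a Gröbner basis.
Inter-reduce: drop elements whose leading term is divisible by another's, tail-reduce, and make monic.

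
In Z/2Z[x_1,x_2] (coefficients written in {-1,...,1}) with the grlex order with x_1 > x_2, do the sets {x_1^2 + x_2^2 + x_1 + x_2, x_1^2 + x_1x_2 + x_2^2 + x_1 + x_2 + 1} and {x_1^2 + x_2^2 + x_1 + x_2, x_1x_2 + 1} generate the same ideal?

For a fixed monomial order, each ideal has a unique reduced Gröbner basis; comparing bases decides equality.
Buchberger on the first generating set:
f_1 = x_1^2 + x_2^2 + x_1 + x_2, LT = x_1^2.
f_2 = x_1^2 + x_1x_2 + x_2^2 + x_1 + x_2 + 1, LT = x_1^2.

S(f_1,f_2): lcm = x_1^2. S = x_1x_2 + 1.
  leading term x_1x_2: no divisor's leading term divides it; move x_1x_2 to the remainder.
  leading term 1: no divisor's leading term divides it; move 1 to the remainder.
  remainder x_1x_2 + 1 ≠ 0; add g_3 = x_1x_2 + 1 to the basis.

S(f_1,g_3): lcm = x_1^2x_2. S = x_2^3 + x_1x_2 + x_2^2 + x_1.
  leading term x_2^3: no divisor's leading term divides it; move x_2^3 to the remainder.
  leading term x_1x_2: subtract (1)·g_3 from x_1x_2 + x_2^2 + x_1 → x_2^2 + x_1 + 1
  leading term x_2^2: no divisor's leading term divides it; move x_2^2 to the remainder.
  leading term x_1: no divisor's leading term divides it; move x_1 to the remainder.
  leading term 1: no divisor's leading term divides it; move 1 to the remainder.
  remainder x_2^3 + x_2^2 + x_1 + 1 ≠ 0; add g_4 = x_2^3 + x_2^2 + x_1 + 1 to the basis.

The other S-polynomials (S(f_2,g_3), S(f_1,g_4), S(f_2,g_4), S(g_3,g_4)) all reduce to 0 modulo the current basis, so we have a Gröbner basis.
Inter-reduce: drop elements whose leading term is divisible by another's, tail-reduce, and make monic.
Reduced Gröbner basis: {x_2^3 + x_2^2 + x_1 + 1, x_1^2 + x_2^2 + x_1 + x_2, x_1x_2 + 1}.

Buchberger on the second generating set:
h_1 = x_1^2 + x_2^2 + x_1 + x_2, LT = x_1^2.
h_2 = x_1x_2 + 1, LT = x_1x_2.

S(h_1,h_2): lcm = x_1^2x_2. S = x_2^3 + x_1x_2 + x_2^2 + x_1.
  leading term x_2^3: no divisor's leading term divides it; move x_2^3 to the remainder.
  leading term x_1x_2: subtract (1)·h_2 from x_1x_2 + x_2^2 + x_1 → x_2^2 + x_1 + 1
  leading term x_2^2: no divisor's leading term divides it; move x_2^2 to the remainder.
  leading term x_1: no divisor's leading term divides it; move x_1 to the remainder.
  leading term 1: no divisor's leading term divides it; move 1 to the remainder.
  remainder x_2^3 + x_2^2 + x_1 + 1 ≠ 0; add k_3 = x_2^3 + x_2^2 + x_1 + 1 to the basis.

The other S-polynomials (S(h_1,k_3), S(h_2,k_3)) all reduce to 0 modulo the current basis, so we have a Gröbner basis.
Inter-reduce: drop elements whose leading term is divisible by another's, tail-reduce, and make monic.
Reduced Gröbner basis: {x_2^3 + x_2^2 + x_1 + 1, x_1^2 + x_2^2 + x_1 + x_2, x_1x_2 + 1}.

Same reduced basis, so the two generating sets span the same ideal.

Yes, the ideals are equal.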